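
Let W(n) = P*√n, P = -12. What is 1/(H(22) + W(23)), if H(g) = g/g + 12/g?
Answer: -187/400463 - 1452*√23/400463 ≈ -0.017856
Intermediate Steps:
H(g) = 1 + 12/g
W(n) = -12*√n
1/(H(22) + W(23)) = 1/((12 + 22)/22 - 12*√23) = 1/((1/22)*34 - 12*√23) = 1/(17/11 - 12*√23)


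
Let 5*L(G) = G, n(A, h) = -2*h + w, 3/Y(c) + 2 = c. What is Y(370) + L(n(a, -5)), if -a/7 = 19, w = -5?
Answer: 371/368 ≈ 1.0082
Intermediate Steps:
Y(c) = 3/(-2 + c)
a = -133 (a = -7*19 = -133)
n(A, h) = -5 - 2*h (n(A, h) = -2*h - 5 = -5 - 2*h)
L(G) = G/5
Y(370) + L(n(a, -5)) = 3/(-2 + 370) + (-5 - 2*(-5))/5 = 3/368 + (-5 + 10)/5 = 3*(1/368) + (⅕)*5 = 3/368 + 1 = 371/368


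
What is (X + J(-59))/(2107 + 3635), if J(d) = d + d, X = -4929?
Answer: -5047/5742 ≈ -0.87896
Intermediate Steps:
J(d) = 2*d
(X + J(-59))/(2107 + 3635) = (-4929 + 2*(-59))/(2107 + 3635) = (-4929 - 118)/5742 = -5047*1/5742 = -5047/5742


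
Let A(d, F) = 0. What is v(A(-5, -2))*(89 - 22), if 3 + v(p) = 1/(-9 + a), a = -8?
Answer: -3484/17 ≈ -204.94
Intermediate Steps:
v(p) = -52/17 (v(p) = -3 + 1/(-9 - 8) = -3 + 1/(-17) = -3 - 1/17 = -52/17)
v(A(-5, -2))*(89 - 22) = -52*(89 - 22)/17 = -52/17*67 = -3484/17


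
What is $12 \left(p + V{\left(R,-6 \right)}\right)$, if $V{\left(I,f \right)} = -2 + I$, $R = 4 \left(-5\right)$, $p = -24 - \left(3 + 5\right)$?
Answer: $-648$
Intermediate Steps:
$p = -32$ ($p = -24 - 8 = -32$)
$R = -20$
$12 \left(p + V{\left(R,-6 \right)}\right) = 12 \left(-32 - 22\right) = 12 \left(-54\right) = -648$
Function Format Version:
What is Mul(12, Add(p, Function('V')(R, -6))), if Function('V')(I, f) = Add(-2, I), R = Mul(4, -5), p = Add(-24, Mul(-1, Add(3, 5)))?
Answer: -648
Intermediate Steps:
p = -32 (p = Add(-24, Mul(-1, 8)) = Add(-24, -8) = -32)
R = -20
Mul(12, Add(p, Function('V')(R, -6))) = Mul(12, Add(-32, Add(-2, -20))) = Mul(12, Add(-32, -22)) = Mul(12, -54) = -648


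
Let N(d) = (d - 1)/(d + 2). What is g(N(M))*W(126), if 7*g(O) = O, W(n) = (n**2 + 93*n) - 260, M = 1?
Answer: 0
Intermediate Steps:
W(n) = -260 + n**2 + 93*n
N(d) = (-1 + d)/(2 + d)
g(O) = O/7
g(N(M))*W(126) = (((-1 + 1)/(2 + 1))/7)*(-260 + 126**2 + 93*126) = ((0/3)/7)*(-260 + 15876 + 11718) = (((1/3)*0)/7)*27334 = ((1/7)*0)*27334 = 0*27334 = 0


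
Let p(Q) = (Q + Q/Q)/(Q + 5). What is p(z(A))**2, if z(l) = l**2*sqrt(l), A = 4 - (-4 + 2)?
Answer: 60512857/60078001 - 2238048*sqrt(6)/60078001 ≈ 0.91599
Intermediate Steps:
A = 6 (A = 4 - 1*(-2) = 4 + 2 = 6)
z(l) = l**(5/2)
p(Q) = (1 + Q)/(5 + Q) (p(Q) = (Q + 1)/(5 + Q) = (1 + Q)/(5 + Q))
p(z(A))**2 = ((1 + 6**(5/2))/(5 + 6**(5/2)))**2 = ((1 + 36*sqrt(6))/(5 + 36*sqrt(6)))**2 = (1 + 36*sqrt(6))**2/(5 + 36*sqrt(6))**2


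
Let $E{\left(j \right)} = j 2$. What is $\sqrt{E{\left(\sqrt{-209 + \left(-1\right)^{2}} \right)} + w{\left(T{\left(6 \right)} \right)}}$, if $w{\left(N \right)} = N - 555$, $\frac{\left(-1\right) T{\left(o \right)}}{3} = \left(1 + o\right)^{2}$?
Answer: $\sqrt{-702 + 8 i \sqrt{13}} \approx 0.54422 + 26.501 i$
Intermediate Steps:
$T{\left(o \right)} = - 3 \left(1 + o\right)^{2}$
$E{\left(j \right)} = 2 j$
$w{\left(N \right)} = -555 + N$
$\sqrt{E{\left(\sqrt{-209 + \left(-1\right)^{2}} \right)} + w{\left(T{\left(6 \right)} \right)}} = \sqrt{2 \sqrt{-209 + \left(-1\right)^{2}} - \left(555 + 3 \left(1 + 6\right)^{2}\right)} = \sqrt{2 \sqrt{-209 + 1} - \left(555 + 3 \cdot 7^{2}\right)} = \sqrt{2 \sqrt{-208} - 702} = \sqrt{2 \cdot 4 i \sqrt{13} - 702} = \sqrt{8 i \sqrt{13} - 702} = \sqrt{-702 + 8 i \sqrt{13}}$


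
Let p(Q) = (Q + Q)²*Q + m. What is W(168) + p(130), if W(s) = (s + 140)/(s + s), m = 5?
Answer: 105456071/12 ≈ 8.7880e+6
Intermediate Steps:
W(s) = (140 + s)/(2*s) (W(s) = (140 + s)/((2*s)) = (140 + s)*(1/(2*s)) = (140 + s)/(2*s))
p(Q) = 5 + 4*Q³ (p(Q) = (Q + Q)²*Q + 5 = (2*Q)²*Q + 5 = (4*Q²)*Q + 5 = 4*Q³ + 5 = 5 + 4*Q³)
W(168) + p(130) = (½)*(140 + 168)/168 + (5 + 4*130³) = (½)*(1/168)*308 + (5 + 4*2197000) = 11/12 + (5 + 8788000) = 11/12 + 8788005 = 105456071/12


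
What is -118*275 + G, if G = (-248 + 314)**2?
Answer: -28094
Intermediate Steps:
G = 4356 (G = 66**2 = 4356)
-118*275 + G = -118*275 + 4356 = -32450 + 4356 = -28094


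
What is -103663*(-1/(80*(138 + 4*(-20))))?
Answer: 103663/4640 ≈ 22.341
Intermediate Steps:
-103663*(-1/(80*(138 + 4*(-20)))) = -103663*(-1/(80*(138 - 80))) = -103663/((-80*58)) = -103663/(-4640) = -103663*(-1/4640) = 103663/4640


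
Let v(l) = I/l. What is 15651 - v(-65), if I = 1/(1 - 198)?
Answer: 200411054/12805 ≈ 15651.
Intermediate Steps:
I = -1/197 (I = 1/(-197) = -1/197 ≈ -0.0050761)
v(l) = -1/(197*l)
15651 - v(-65) = 15651 - (-1)/(197*(-65)) = 15651 - (-1)*(-1)/(197*65) = 15651 - 1*1/12805 = 15651 - 1/12805 = 200411054/12805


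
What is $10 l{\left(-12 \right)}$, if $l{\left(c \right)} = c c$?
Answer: $1440$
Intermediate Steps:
$l{\left(c \right)} = c^{2}$
$10 l{\left(-12 \right)} = 10 \left(-12\right)^{2} = 10 \cdot 144 = 1440$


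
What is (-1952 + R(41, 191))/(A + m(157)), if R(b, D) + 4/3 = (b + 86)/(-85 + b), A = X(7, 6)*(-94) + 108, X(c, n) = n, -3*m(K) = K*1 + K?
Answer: 258221/74008 ≈ 3.4891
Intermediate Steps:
m(K) = -2*K/3 (m(K) = -(K*1 + K)/3 = -(K + K)/3 = -2*K/3)
A = -456 (A = 6*(-94) + 108 = -564 + 108 = -456)
R(b, D) = -4/3 + (86 + b)/(-85 + b) (R(b, D) = -4/3 + (b + 86)/(-85 + b) = -4/3 + (86 + b)/(-85 + b))
(-1952 + R(41, 191))/(A + m(157)) = (-1952 + (598 - 1*41)/(3*(-85 + 41)))/(-456 - 2/3*157) = (-1952 + (1/3)*(598 - 41)/(-44))/(-456 - 314/3) = (-1952 + (1/3)*(-1/44)*557)/(-1682/3) = (-1952 - 557/132)*(-3/1682) = -258221/132*(-3/1682) = 258221/74008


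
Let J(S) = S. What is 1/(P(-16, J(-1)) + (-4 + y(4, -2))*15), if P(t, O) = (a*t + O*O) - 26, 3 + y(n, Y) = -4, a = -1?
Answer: -1/174 ≈ -0.0057471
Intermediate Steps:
y(n, Y) = -7 (y(n, Y) = -3 - 4 = -7)
P(t, O) = -26 + O² - t (P(t, O) = (-t + O*O) - 26 = (-t + O²) - 26 = (O² - t) - 26 = -26 + O² - t)
1/(P(-16, J(-1)) + (-4 + y(4, -2))*15) = 1/((-26 + (-1)² - 1*(-16)) + (-4 - 7)*15) = 1/((-26 + 1 + 16) - 11*15) = 1/(-9 - 165) = 1/(-174) = -1/174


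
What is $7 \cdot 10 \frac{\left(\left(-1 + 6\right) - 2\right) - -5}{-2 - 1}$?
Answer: $- \frac{560}{3} \approx -186.67$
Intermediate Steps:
$7 \cdot 10 \frac{\left(\left(-1 + 6\right) - 2\right) - -5}{-2 - 1} = 70 \frac{\left(5 - 2\right) + 5}{-3} = 70 \left(3 + 5\right) \left(- \frac{1}{3}\right) = 70 \cdot 8 \left(- \frac{1}{3}\right) = 70 \left(- \frac{8}{3}\right) = - \frac{560}{3}$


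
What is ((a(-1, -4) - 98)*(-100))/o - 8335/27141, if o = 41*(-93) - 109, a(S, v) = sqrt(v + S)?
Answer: -149335835/53223501 + 50*I*sqrt(5)/1961 ≈ -2.8058 + 0.057013*I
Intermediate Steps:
a(S, v) = sqrt(S + v)
o = -3922 (o = -3813 - 109 = -3922)
((a(-1, -4) - 98)*(-100))/o - 8335/27141 = ((sqrt(-1 - 4) - 98)*(-100))/(-3922) - 8335/27141 = ((sqrt(-5) - 98)*(-100))*(-1/3922) - 8335*1/27141 = ((I*sqrt(5) - 98)*(-100))*(-1/3922) - 8335/27141 = ((-98 + I*sqrt(5))*(-100))*(-1/3922) - 8335/27141 = (9800 - 100*I*sqrt(5))*(-1/3922) - 8335/27141 = (-4900/1961 + 50*I*sqrt(5)/1961) - 8335/27141 = -149335835/53223501 + 50*I*sqrt(5)/1961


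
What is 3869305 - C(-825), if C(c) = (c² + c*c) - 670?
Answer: 2508725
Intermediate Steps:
C(c) = -670 + 2*c² (C(c) = (c² + c²) - 670 = 2*c² - 670 = -670 + 2*c²)
3869305 - C(-825) = 3869305 - (-670 + 2*(-825)²) = 3869305 - (-670 + 2*680625) = 3869305 - (-670 + 1361250) = 3869305 - 1*1360580 = 3869305 - 1360580 = 2508725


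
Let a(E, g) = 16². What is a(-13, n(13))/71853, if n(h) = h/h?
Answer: 256/71853 ≈ 0.0035628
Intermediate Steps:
n(h) = 1
a(E, g) = 256
a(-13, n(13))/71853 = 256/71853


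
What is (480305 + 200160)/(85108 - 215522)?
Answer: -680465/130414 ≈ -5.2177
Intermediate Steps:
(480305 + 200160)/(85108 - 215522) = 680465/(-130414) = 680465*(-1/130414) = -680465/130414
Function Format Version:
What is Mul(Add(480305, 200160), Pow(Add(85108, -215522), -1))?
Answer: Rational(-680465, 130414) ≈ -5.2177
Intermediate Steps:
Mul(Add(480305, 200160), Pow(Add(85108, -215522), -1)) = Mul(680465, Pow(-130414, -1)) = Mul(680465, Rational(-1, 130414)) = Rational(-680465, 130414)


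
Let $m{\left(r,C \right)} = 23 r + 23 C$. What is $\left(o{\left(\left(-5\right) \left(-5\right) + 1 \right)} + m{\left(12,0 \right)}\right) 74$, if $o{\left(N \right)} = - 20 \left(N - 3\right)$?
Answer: $-13616$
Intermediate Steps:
$m{\left(r,C \right)} = 23 C + 23 r$
$o{\left(N \right)} = 60 - 20 N$ ($o{\left(N \right)} = - 20 \left(-3 + N\right) = 60 - 20 N$)
$\left(o{\left(\left(-5\right) \left(-5\right) + 1 \right)} + m{\left(12,0 \right)}\right) 74 = \left(\left(60 - 20 \left(\left(-5\right) \left(-5\right) + 1\right)\right) + \left(23 \cdot 0 + 23 \cdot 12\right)\right) 74 = \left(\left(60 - 20 \left(25 + 1\right)\right) + \left(0 + 276\right)\right) 74 = \left(\left(60 - 520\right) + 276\right) 74 = \left(-460 + 276\right) 74 = \left(-184\right) 74 = -13616$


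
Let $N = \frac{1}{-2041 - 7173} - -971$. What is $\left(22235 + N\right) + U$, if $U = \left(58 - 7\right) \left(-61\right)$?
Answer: $\frac{185155329}{9214} \approx 20095.0$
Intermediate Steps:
$U = -3111$ ($U = 51 \left(-61\right) = -3111$)
$N = \frac{8946793}{9214}$ ($N = \frac{1}{-9214} + 971 = - \frac{1}{9214} + 971 = \frac{8946793}{9214} \approx 971.0$)
$\left(22235 + N\right) + U = \left(22235 + \frac{8946793}{9214}\right) - 3111 = \frac{213820083}{9214} - 3111 = \frac{185155329}{9214}$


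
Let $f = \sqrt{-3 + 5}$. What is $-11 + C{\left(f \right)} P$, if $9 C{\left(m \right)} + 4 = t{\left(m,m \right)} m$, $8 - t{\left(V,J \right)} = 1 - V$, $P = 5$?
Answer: $- \frac{109}{9} + \frac{35 \sqrt{2}}{9} \approx -6.6114$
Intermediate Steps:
$t{\left(V,J \right)} = 7 + V$ ($t{\left(V,J \right)} = 8 - \left(1 - V\right) = 8 + \left(-1 + V\right) = 7 + V$)
$f = \sqrt{2} \approx 1.4142$
$C{\left(m \right)} = - \frac{4}{9} + \frac{m \left(7 + m\right)}{9}$ ($C{\left(m \right)} = - \frac{4}{9} + \frac{\left(7 + m\right) m}{9} = - \frac{4}{9} + \frac{m \left(7 + m\right)}{9}$)
$-11 + C{\left(f \right)} P = -11 + \left(- \frac{4}{9} + \frac{\sqrt{2} \left(7 + \sqrt{2}\right)}{9}\right) 5 = -11 - \left(\frac{20}{9} - \frac{5 \sqrt{2} \left(7 + \sqrt{2}\right)}{9}\right) = - \frac{119}{9} + \frac{5 \sqrt{2} \left(7 + \sqrt{2}\right)}{9}$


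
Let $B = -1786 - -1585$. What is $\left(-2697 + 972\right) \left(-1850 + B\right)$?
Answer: $3537975$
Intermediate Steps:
$B = -201$ ($B = -1786 + 1585 = -201$)
$\left(-2697 + 972\right) \left(-1850 + B\right) = \left(-2697 + 972\right) \left(-1850 - 201\right) = \left(-1725\right) \left(-2051\right) = 3537975$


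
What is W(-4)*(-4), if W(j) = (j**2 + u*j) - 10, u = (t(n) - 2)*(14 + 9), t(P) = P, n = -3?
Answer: -1864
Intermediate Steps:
u = -115 (u = (-3 - 2)*(14 + 9) = -5*23 = -115)
W(j) = -10 + j**2 - 115*j (W(j) = (j**2 - 115*j) - 10 = -10 + j**2 - 115*j)
W(-4)*(-4) = (-10 + (-4)**2 - 115*(-4))*(-4) = (-10 + 16 + 460)*(-4) = 466*(-4) = -1864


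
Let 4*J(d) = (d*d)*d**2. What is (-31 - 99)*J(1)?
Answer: -65/2 ≈ -32.500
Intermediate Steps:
J(d) = d**4/4 (J(d) = ((d*d)*d**2)/4 = (d**2*d**2)/4 = d**4/4)
(-31 - 99)*J(1) = (-31 - 99)*((1/4)*1**4) = -65/2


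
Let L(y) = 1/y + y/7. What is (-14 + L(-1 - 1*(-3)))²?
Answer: 34225/196 ≈ 174.62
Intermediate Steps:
L(y) = 1/y + y/7 (L(y) = 1/y + y*(⅐) = 1/y + y/7)
(-14 + L(-1 - 1*(-3)))² = (-14 + (1/(-1 - 1*(-3)) + (-1 - 1*(-3))/7))² = (-14 + (1/(-1 + 3) + (-1 + 3)/7))² = (-14 + (1/2 + (⅐)*2))² = (-14 + (½ + 2/7))² = (-14 + 11/14)² = (-185/14)² = 34225/196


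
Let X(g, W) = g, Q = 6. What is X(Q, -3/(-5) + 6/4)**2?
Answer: 36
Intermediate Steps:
X(Q, -3/(-5) + 6/4)**2 = 6**2 = 36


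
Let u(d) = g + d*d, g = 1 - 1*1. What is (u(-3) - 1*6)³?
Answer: 27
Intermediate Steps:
g = 0 (g = 1 - 1 = 0)
u(d) = d² (u(d) = 0 + d*d = 0 + d² = d²)
(u(-3) - 1*6)³ = ((-3)² - 1*6)³ = (9 - 6)³ = 3³ = 27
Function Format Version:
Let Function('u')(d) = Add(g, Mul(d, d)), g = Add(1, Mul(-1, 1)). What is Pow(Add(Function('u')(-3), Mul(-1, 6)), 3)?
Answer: 27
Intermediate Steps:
g = 0 (g = Add(1, -1) = 0)
Function('u')(d) = Pow(d, 2) (Function('u')(d) = Add(0, Mul(d, d)) = Add(0, Pow(d, 2)) = Pow(d, 2))
Pow(Add(Function('u')(-3), Mul(-1, 6)), 3) = Pow(Add(Pow(-3, 2), Mul(-1, 6)), 3) = Pow(Add(9, -6), 3) = Pow(3, 3) = 27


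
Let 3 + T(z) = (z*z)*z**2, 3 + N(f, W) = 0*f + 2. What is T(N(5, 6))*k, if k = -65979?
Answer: 131958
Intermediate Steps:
N(f, W) = -1 (N(f, W) = -3 + (0*f + 2) = -3 + (0 + 2) = -3 + 2 = -1)
T(z) = -3 + z**4 (T(z) = -3 + (z*z)*z**2 = -3 + z**2*z**2 = -3 + z**4)
T(N(5, 6))*k = (-3 + (-1)**4)*(-65979) = (-3 + 1)*(-65979) = -2*(-65979) = 131958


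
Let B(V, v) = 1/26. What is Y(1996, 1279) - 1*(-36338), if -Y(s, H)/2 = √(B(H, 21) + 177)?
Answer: 36338 - √119678/13 ≈ 36311.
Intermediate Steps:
B(V, v) = 1/26
Y(s, H) = -√119678/13 (Y(s, H) = -2*√(1/26 + 177) = -√119678/13)
Y(1996, 1279) - 1*(-36338) = -√119678/13 - 1*(-36338) = -√119678/13 + 36338 = 36338 - √119678/13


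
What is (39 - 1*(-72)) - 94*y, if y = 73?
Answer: -6751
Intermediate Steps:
(39 - 1*(-72)) - 94*y = (39 - 1*(-72)) - 94*73 = (39 + 72) - 6862 = 111 - 6862 = -6751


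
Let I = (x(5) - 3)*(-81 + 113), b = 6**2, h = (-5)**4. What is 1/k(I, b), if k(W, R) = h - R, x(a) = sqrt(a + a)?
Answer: 1/589 ≈ 0.0016978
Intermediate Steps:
h = 625
x(a) = sqrt(2)*sqrt(a) (x(a) = sqrt(2*a) = sqrt(2)*sqrt(a))
b = 36
I = -96 + 32*sqrt(10) (I = (sqrt(2)*sqrt(5) - 3)*(-81 + 113) = (sqrt(10) - 3)*32 = (-3 + sqrt(10))*32 = -96 + 32*sqrt(10) ≈ 5.1929)
k(W, R) = 625 - R
1/k(I, b) = 1/(625 - 1*36) = 1/(625 - 36) = 1/589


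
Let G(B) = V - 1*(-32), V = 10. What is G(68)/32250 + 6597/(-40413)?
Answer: -11725328/72406625 ≈ -0.16194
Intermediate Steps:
G(B) = 42 (G(B) = 10 - 1*(-32) = 10 + 32 = 42)
G(68)/32250 + 6597/(-40413) = 42/32250 + 6597/(-40413) = 42*(1/32250) + 6597*(-1/40413) = 7/5375 - 2199/13471 = -11725328/72406625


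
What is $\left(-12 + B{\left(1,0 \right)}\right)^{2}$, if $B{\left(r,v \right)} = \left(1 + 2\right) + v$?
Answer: $81$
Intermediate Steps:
$B{\left(r,v \right)} = 3 + v$
$\left(-12 + B{\left(1,0 \right)}\right)^{2} = \left(-12 + \left(3 + 0\right)\right)^{2} = \left(-12 + 3\right)^{2} = \left(-9\right)^{2} = 81$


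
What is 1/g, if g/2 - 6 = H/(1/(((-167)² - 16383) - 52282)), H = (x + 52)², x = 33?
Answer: -1/589213188 ≈ -1.6972e-9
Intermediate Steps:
H = 7225 (H = (33 + 52)² = 85² = 7225)
g = -589213188 (g = 12 + 2*(7225/(1/(((-167)² - 16383) - 52282))) = 12 + 2*(7225/(1/((27889 - 16383) - 52282))) = 12 + 2*(7225/(1/(11506 - 52282))) = 12 + 2*(7225/(1/(-40776))) = 12 + 2*(7225/(-1/40776)) = 12 + 2*(7225*(-40776)) = 12 + 2*(-294606600) = 12 - 589213200 = -589213188)
1/g = 1/(-589213188) = -1/589213188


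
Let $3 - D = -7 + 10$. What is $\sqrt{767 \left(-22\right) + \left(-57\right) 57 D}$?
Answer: $i \sqrt{16874} \approx 129.9 i$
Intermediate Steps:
$D = 0$ ($D = 3 - \left(-7 + 10\right) = 3 - 3 = 0$)
$\sqrt{767 \left(-22\right) + \left(-57\right) 57 D} = \sqrt{767 \left(-22\right) + \left(-57\right) 57 \cdot 0} = \sqrt{-16874 - 0} = \sqrt{-16874 + 0} = \sqrt{-16874} = i \sqrt{16874}$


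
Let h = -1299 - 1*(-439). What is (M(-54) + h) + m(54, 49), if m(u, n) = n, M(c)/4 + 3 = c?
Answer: -1039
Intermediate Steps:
h = -860 (h = -1299 + 439 = -860)
M(c) = -12 + 4*c
(M(-54) + h) + m(54, 49) = ((-12 + 4*(-54)) - 860) + 49 = ((-12 - 216) - 860) + 49 = (-228 - 860) + 49 = -1088 + 49 = -1039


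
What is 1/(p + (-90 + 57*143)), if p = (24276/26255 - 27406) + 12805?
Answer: -26255/171683424 ≈ -0.00015293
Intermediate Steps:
p = -383324979/26255 (p = (24276*(1/26255) - 27406) + 12805 = (24276/26255 - 27406) + 12805 = -719520254/26255 + 12805 = -383324979/26255 ≈ -14600.)
1/(p + (-90 + 57*143)) = 1/(-383324979/26255 + (-90 + 57*143)) = 1/(-383324979/26255 + (-90 + 8151)) = 1/(-383324979/26255 + 8061) = 1/(-171683424/26255) = -26255/171683424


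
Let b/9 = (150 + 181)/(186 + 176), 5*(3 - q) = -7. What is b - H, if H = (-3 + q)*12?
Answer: -15513/1810 ≈ -8.5707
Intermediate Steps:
q = 22/5 (q = 3 - ⅕*(-7) = 3 + 7/5 = 22/5 ≈ 4.4000)
b = 2979/362 (b = 9*((150 + 181)/(186 + 176)) = 9*(331/362) = 2979/362 ≈ 8.2293)
H = 84/5 (H = (-3 + 22/5)*12 = (7/5)*12 = 84/5 ≈ 16.800)
b - H = 2979/362 - 1*84/5 = 2979/362 - 84/5 = -15513/1810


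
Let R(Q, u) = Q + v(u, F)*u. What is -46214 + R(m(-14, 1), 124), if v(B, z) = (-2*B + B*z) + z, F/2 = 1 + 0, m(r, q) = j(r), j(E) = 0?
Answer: -45966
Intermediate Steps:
m(r, q) = 0
F = 2 (F = 2*(1 + 0) = 2*1 = 2)
v(B, z) = z - 2*B + B*z
R(Q, u) = Q + 2*u (R(Q, u) = Q + (2 - 2*u + u*2)*u = Q + (2 - 2*u + 2*u)*u = Q + 2*u)
-46214 + R(m(-14, 1), 124) = -46214 + (0 + 2*124) = -46214 + (0 + 248) = -46214 + 248 = -45966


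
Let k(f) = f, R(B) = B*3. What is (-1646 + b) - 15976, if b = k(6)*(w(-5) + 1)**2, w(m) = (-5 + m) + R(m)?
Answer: -14166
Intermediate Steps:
R(B) = 3*B
w(m) = -5 + 4*m (w(m) = (-5 + m) + 3*m = -5 + 4*m)
b = 3456 (b = 6*((-5 + 4*(-5)) + 1)**2 = 6*((-5 - 20) + 1)**2 = 6*(-25 + 1)**2 = 6*(-24)**2 = 6*576 = 3456)
(-1646 + b) - 15976 = (-1646 + 3456) - 15976 = 1810 - 15976 = -14166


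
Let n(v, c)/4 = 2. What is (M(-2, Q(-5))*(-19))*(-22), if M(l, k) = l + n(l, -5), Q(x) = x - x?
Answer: 2508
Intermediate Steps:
n(v, c) = 8 (n(v, c) = 4*2 = 8)
Q(x) = 0
M(l, k) = 8 + l (M(l, k) = l + 8 = 8 + l)
(M(-2, Q(-5))*(-19))*(-22) = ((8 - 2)*(-19))*(-22) = (6*(-19))*(-22) = -114*(-22) = 2508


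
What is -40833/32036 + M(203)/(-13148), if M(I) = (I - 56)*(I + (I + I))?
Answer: -425603889/52651166 ≈ -8.0835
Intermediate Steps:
M(I) = 3*I*(-56 + I) (M(I) = (-56 + I)*(I + 2*I) = (-56 + I)*(3*I) = 3*I*(-56 + I))
-40833/32036 + M(203)/(-13148) = -40833/32036 + (3*203*(-56 + 203))/(-13148) = -40833*1/32036 + (3*203*147)*(-1/13148) = -40833/32036 + 89523*(-1/13148) = -40833/32036 - 89523/13148 = -425603889/52651166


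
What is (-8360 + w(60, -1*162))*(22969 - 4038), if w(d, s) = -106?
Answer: -160269846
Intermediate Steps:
(-8360 + w(60, -1*162))*(22969 - 4038) = (-8360 - 106)*(22969 - 4038) = -8466*18931 = -160269846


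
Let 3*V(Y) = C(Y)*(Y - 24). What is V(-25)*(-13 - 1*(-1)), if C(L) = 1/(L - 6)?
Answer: -196/31 ≈ -6.3226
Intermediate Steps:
C(L) = 1/(-6 + L)
V(Y) = (-24 + Y)/(3*(-6 + Y)) (V(Y) = ((Y - 24)/(-6 + Y))/3 = ((-24 + Y)/(-6 + Y))/3 = (-24 + Y)/(3*(-6 + Y)))
V(-25)*(-13 - 1*(-1)) = ((-24 - 25)/(3*(-6 - 25)))*(-13 - 1*(-1)) = ((⅓)*(-49)/(-31))*(-13 + 1) = ((⅓)*(-1/31)*(-49))*(-12) = (49/93)*(-12) = -196/31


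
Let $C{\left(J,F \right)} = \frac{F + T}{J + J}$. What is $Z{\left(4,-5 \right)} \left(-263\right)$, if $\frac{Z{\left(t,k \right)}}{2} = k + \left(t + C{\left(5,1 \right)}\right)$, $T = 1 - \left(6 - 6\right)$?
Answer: $\frac{2104}{5} \approx 420.8$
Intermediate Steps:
$T = 1$ ($T = 1 - \left(6 - 6\right) = 1 - 0 = 1 + 0 = 1$)
$C{\left(J,F \right)} = \frac{1 + F}{2 J}$ ($C{\left(J,F \right)} = \frac{F + 1}{J + J} = \frac{1 + F}{2 J}$)
$Z{\left(t,k \right)} = \frac{2}{5} + 2 k + 2 t$ ($Z{\left(t,k \right)} = 2 \left(k + \left(t + \frac{1 + 1}{2 \cdot 5}\right)\right) = 2 \left(k + \left(t + \frac{1}{2} \cdot \frac{1}{5} \cdot 2\right)\right) = 2 \left(k + \left(t + \frac{1}{5}\right)\right) = 2 \left(k + \left(\frac{1}{5} + t\right)\right) = 2 \left(\frac{1}{5} + k + t\right) = \frac{2}{5} + 2 k + 2 t$)
$Z{\left(4,-5 \right)} \left(-263\right) = \left(\frac{2}{5} + 2 \left(-5\right) + 2 \cdot 4\right) \left(-263\right) = \left(\frac{2}{5} - 10 + 8\right) \left(-263\right) = \left(- \frac{8}{5}\right) \left(-263\right) = \frac{2104}{5}$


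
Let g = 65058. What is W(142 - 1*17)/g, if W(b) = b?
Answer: 125/65058 ≈ 0.0019214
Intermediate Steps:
W(142 - 1*17)/g = (142 - 1*17)/65058 = (142 - 17)*(1/65058) = 125*(1/65058) = 125/65058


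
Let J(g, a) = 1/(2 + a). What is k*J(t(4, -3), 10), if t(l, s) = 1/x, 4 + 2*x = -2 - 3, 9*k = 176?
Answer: 44/27 ≈ 1.6296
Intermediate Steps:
k = 176/9 (k = (⅑)*176 = 176/9 ≈ 19.556)
x = -9/2 (x = -2 + (-2 - 3)/2 = -2 + (½)*(-5) = -2 - 5/2 = -9/2 ≈ -4.5000)
t(l, s) = -2/9 (t(l, s) = 1/(-9/2) = -2/9)
k*J(t(4, -3), 10) = 176/(9*(2 + 10)) = (176/9)/12 = (176/9)*(1/12) = 44/27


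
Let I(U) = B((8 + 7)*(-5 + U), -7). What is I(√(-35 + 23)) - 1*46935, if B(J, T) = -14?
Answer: -46949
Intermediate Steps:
I(U) = -14
I(√(-35 + 23)) - 1*46935 = -14 - 1*46935 = -14 - 46935 = -46949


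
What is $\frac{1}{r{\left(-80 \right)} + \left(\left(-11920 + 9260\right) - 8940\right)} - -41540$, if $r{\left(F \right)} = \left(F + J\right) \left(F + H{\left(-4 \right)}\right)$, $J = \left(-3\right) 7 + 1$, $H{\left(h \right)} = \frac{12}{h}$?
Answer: $\frac{137081999}{3300} \approx 41540.0$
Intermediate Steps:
$J = -20$ ($J = -21 + 1 = -20$)
$r{\left(F \right)} = \left(-20 + F\right) \left(-3 + F\right)$ ($r{\left(F \right)} = \left(F - 20\right) \left(F + \frac{12}{-4}\right) = \left(-20 + F\right) \left(F + 12 \left(- \frac{1}{4}\right)\right) = \left(-20 + F\right) \left(F - 3\right) = \left(-20 + F\right) \left(-3 + F\right)$)
$\frac{1}{r{\left(-80 \right)} + \left(\left(-11920 + 9260\right) - 8940\right)} - -41540 = \frac{1}{\left(60 + \left(-80\right)^{2} - -1840\right) + \left(\left(-11920 + 9260\right) - 8940\right)} - -41540 = \frac{1}{\left(60 + 6400 + 1840\right) - 11600} + 41540 = \frac{1}{8300 - 11600} + 41540 = \frac{1}{-3300} + 41540 = - \frac{1}{3300} + 41540 = \frac{137081999}{3300}$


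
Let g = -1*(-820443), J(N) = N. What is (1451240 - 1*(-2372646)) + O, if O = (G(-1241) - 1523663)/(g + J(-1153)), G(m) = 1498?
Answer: 626574007755/163858 ≈ 3.8239e+6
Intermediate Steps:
g = 820443
O = -304433/163858 (O = (1498 - 1523663)/(820443 - 1153) = -1522165/819290 = -1522165*1/819290 = -304433/163858 ≈ -1.8579)
(1451240 - 1*(-2372646)) + O = (1451240 - 1*(-2372646)) - 304433/163858 = (1451240 + 2372646) - 304433/163858 = 3823886 - 304433/163858 = 626574007755/163858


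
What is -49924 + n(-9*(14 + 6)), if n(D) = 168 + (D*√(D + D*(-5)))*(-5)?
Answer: -49756 + 10800*√5 ≈ -25606.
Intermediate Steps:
n(D) = 168 - 10*D*√(-D) (n(D) = 168 + (D*√(D - 5*D))*(-5) = 168 + (D*√(-4*D))*(-5) = 168 + (D*(2*√(-D)))*(-5) = 168 + (2*D*√(-D))*(-5) = 168 - 10*D*√(-D))
-49924 + n(-9*(14 + 6)) = -49924 + (168 + 10*(-(-9)*(14 + 6))^(3/2)) = -49924 + (168 + 10*(-(-9)*20)^(3/2)) = -49924 + (168 + 10*(-1*(-180))^(3/2)) = -49924 + (168 + 10*180^(3/2)) = -49924 + (168 + 10*(1080*√5)) = -49924 + (168 + 10800*√5) = -49756 + 10800*√5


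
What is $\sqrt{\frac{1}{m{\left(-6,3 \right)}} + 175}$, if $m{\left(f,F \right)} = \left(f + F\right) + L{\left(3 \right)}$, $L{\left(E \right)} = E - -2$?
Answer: $\frac{3 \sqrt{78}}{2} \approx 13.248$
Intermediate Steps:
$L{\left(E \right)} = 2 + E$ ($L{\left(E \right)} = E + 2 = 2 + E$)
$m{\left(f,F \right)} = 5 + F + f$ ($m{\left(f,F \right)} = \left(f + F\right) + \left(2 + 3\right) = \left(F + f\right) + 5 = 5 + F + f$)
$\sqrt{\frac{1}{m{\left(-6,3 \right)}} + 175} = \sqrt{\frac{1}{5 + 3 - 6} + 175} = \sqrt{\frac{1}{2} + 175} = \sqrt{\frac{351}{2}} = \frac{3 \sqrt{78}}{2}$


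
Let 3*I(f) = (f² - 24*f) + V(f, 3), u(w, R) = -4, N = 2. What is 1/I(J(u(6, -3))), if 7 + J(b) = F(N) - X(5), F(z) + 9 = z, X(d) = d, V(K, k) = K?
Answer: 1/266 ≈ 0.0037594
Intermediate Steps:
F(z) = -9 + z
J(b) = -19 (J(b) = -7 + ((-9 + 2) - 1*5) = -7 + (-7 - 5) = -7 - 12 = -19)
I(f) = -23*f/3 + f²/3 (I(f) = ((f² - 24*f) + f)/3 = (f² - 23*f)/3 = -23*f/3 + f²/3)
1/I(J(u(6, -3))) = 1/((⅓)*(-19)*(-23 - 19)) = 1/((⅓)*(-19)*(-42)) = 1/266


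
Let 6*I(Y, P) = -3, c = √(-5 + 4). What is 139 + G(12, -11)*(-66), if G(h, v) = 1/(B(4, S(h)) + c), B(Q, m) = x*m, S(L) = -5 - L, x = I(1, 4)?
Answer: 38483/293 + 264*I/293 ≈ 131.34 + 0.90102*I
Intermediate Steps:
c = I (c = √(-1) = I ≈ 1.0*I)
I(Y, P) = -½ (I(Y, P) = (⅙)*(-3) = -½)
x = -½ ≈ -0.50000
B(Q, m) = -m/2
G(h, v) = 1/(5/2 + I + h/2) (G(h, v) = 1/(-(-5 - h)/2 + I) = 1/((5/2 + h/2) + I) = 1/(5/2 + I + h/2))
139 + G(12, -11)*(-66) = 139 + (2/(5 + 12 + 2*I))*(-66) = 139 + (2/(17 + 2*I))*(-66) = 139 + (2*((17 - 2*I)/293))*(-66) = 139 + (2*(17 - 2*I)/293)*(-66) = 139 - 132*(17 - 2*I)/293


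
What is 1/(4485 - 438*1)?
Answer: 1/4047 ≈ 0.00024710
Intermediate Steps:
1/(4485 - 438*1) = 1/(4485 - 438) = 1/4047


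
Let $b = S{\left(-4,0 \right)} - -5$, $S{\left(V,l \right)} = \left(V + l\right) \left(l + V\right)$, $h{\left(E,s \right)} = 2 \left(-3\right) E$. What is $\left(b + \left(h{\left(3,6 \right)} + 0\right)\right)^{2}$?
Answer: $9$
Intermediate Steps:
$h{\left(E,s \right)} = - 6 E$
$S{\left(V,l \right)} = \left(V + l\right)^{2}$ ($S{\left(V,l \right)} = \left(V + l\right) \left(V + l\right) = \left(V + l\right)^{2}$)
$b = 21$ ($b = \left(-4 + 0\right)^{2} - -5 = \left(-4\right)^{2} + 5 = 16 + 5 = 21$)
$\left(b + \left(h{\left(3,6 \right)} + 0\right)\right)^{2} = \left(21 + \left(\left(-6\right) 3 + 0\right)\right)^{2} = \left(21 + \left(-18 + 0\right)\right)^{2} = \left(21 - 18\right)^{2} = 3^{2} = 9$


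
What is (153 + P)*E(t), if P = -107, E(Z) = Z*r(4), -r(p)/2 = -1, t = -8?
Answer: -736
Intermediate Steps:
r(p) = 2 (r(p) = -2*(-1) = 2)
E(Z) = 2*Z (E(Z) = Z*2 = 2*Z)
(153 + P)*E(t) = (153 - 107)*(2*(-8)) = 46*(-16) = -736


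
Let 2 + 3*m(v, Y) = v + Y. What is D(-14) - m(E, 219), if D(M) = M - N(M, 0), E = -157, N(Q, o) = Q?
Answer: -20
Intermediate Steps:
D(M) = 0 (D(M) = M - M = 0)
m(v, Y) = -⅔ + Y/3 + v/3 (m(v, Y) = -⅔ + (v + Y)/3 = -⅔ + (Y + v)/3 = -⅔ + (Y/3 + v/3) = -⅔ + Y/3 + v/3)
D(-14) - m(E, 219) = 0 - (-⅔ + (⅓)*219 + (⅓)*(-157)) = 0 - (-⅔ + 73 - 157/3) = 0 - 1*20 = 0 - 20 = -20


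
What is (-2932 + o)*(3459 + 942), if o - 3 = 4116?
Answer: 5223987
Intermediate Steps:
o = 4119 (o = 3 + 4116 = 4119)
(-2932 + o)*(3459 + 942) = (-2932 + 4119)*(3459 + 942) = 1187*4401 = 5223987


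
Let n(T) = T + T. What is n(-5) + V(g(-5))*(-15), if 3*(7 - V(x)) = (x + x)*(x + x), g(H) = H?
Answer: 385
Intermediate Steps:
n(T) = 2*T
V(x) = 7 - 4*x**2/3 (V(x) = 7 - (x + x)*(x + x)/3 = 7 - 2*x*2*x/3 = 7 - 4*x**2/3)
n(-5) + V(g(-5))*(-15) = 2*(-5) + (7 - 4/3*(-5)**2)*(-15) = -10 + (7 - 4/3*25)*(-15) = -10 + (7 - 100/3)*(-15) = -10 - 79/3*(-15) = -10 + 395 = 385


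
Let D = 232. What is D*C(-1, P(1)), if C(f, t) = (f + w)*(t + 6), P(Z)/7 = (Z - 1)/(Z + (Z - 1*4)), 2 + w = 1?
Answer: -2784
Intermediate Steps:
w = -1 (w = -2 + 1 = -1)
P(Z) = 7*(-1 + Z)/(-4 + 2*Z) (P(Z) = 7*((Z - 1)/(Z + (Z - 1*4))) = 7*((-1 + Z)/(Z + (Z - 4))) = 7*((-1 + Z)/(Z + (-4 + Z))) = 7*((-1 + Z)/(-4 + 2*Z)) = 7*(-1 + Z)/(-4 + 2*Z))
C(f, t) = (-1 + f)*(6 + t) (C(f, t) = (f - 1)*(t + 6) = (-1 + f)*(6 + t))
D*C(-1, P(1)) = 232*(-6 - 7*(-1 + 1)/(2*(-2 + 1)) + 6*(-1) - 7*(-1 + 1)/(2*(-2 + 1))) = 232*(-6 - 7*0/(2*(-1)) - 6 - 7*0/(2*(-1))) = 232*(-6 - 7*(-1)*0/2 - 6 - 7*(-1)*0/2) = 232*(-6 - 1*0 - 6 - 1*0) = 232*(-6 + 0 - 6 + 0) = 232*(-12) = -2784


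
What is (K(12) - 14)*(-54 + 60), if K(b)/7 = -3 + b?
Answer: 294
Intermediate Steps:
K(b) = -21 + 7*b (K(b) = 7*(-3 + b) = -21 + 7*b)
(K(12) - 14)*(-54 + 60) = ((-21 + 7*12) - 14)*(-54 + 60) = ((-21 + 84) - 14)*6 = (63 - 14)*6 = 49*6 = 294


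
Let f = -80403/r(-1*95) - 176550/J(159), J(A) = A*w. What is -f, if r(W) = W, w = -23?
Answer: -103602007/115805 ≈ -894.63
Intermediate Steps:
J(A) = -23*A (J(A) = A*(-23) = -23*A)
f = 103602007/115805 (f = -80403/((-1*95)) - 176550/((-23*159)) = -80403/(-95) - 176550/(-3657) = -80403*(-1/95) - 176550*(-1/3657) = 80403/95 + 58850/1219 = 103602007/115805 ≈ 894.63)
-f = -1*103602007/115805 = -103602007/115805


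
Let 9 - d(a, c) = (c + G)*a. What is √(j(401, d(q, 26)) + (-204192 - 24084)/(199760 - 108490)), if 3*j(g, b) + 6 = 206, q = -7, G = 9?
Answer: √1202653746330/136905 ≈ 8.0103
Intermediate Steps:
d(a, c) = 9 - a*(9 + c) (d(a, c) = 9 - (c + 9)*a = 9 - (9 + c)*a = 9 - a*(9 + c))
j(g, b) = 200/3 (j(g, b) = -2 + (⅓)*206 = -2 + 206/3 = 200/3)
√(j(401, d(q, 26)) + (-204192 - 24084)/(199760 - 108490)) = √(200/3 + (-204192 - 24084)/(199760 - 108490)) = √(200/3 - 228276/91270) = √(200/3 - 228276*1/91270) = √(200/3 - 114138/45635) = √(8784586/136905) = √1202653746330/136905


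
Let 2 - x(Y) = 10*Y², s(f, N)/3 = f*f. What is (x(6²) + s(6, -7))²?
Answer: 165122500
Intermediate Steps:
s(f, N) = 3*f² (s(f, N) = 3*(f*f) = 3*f²)
x(Y) = 2 - 10*Y²
(x(6²) + s(6, -7))² = ((2 - 10*(6²)²) + 3*6²)² = ((2 - 10*36²) + 3*36)² = ((2 - 10*1296) + 108)² = ((2 - 12960) + 108)² = (-12958 + 108)² = (-12850)² = 165122500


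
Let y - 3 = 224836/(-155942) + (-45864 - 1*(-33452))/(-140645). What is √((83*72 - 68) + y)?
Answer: √710683615976362975897165/10966231295 ≈ 76.874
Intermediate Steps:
y = 18055440327/10966231295 (y = 3 + (224836/(-155942) + (-45864 - 1*(-33452))/(-140645)) = 3 + (224836*(-1/155942) + (-45864 + 33452)*(-1/140645)) = 3 + (-112418/77971 - 12412*(-1/140645)) = 3 + (-112418/77971 + 12412/140645) = 3 - 14843253558/10966231295 = 18055440327/10966231295 ≈ 1.6465)
√((83*72 - 68) + y) = √((83*72 - 68) + 18055440327/10966231295) = √((5976 - 68) + 18055440327/10966231295) = √(5908 + 18055440327/10966231295) = √(64806549931187/10966231295) = √710683615976362975897165/10966231295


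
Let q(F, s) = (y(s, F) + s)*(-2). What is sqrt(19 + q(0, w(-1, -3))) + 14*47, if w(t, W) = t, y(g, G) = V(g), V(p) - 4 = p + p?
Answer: 658 + sqrt(17) ≈ 662.12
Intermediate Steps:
V(p) = 4 + 2*p (V(p) = 4 + (p + p) = 4 + 2*p)
y(g, G) = 4 + 2*g
q(F, s) = -8 - 6*s (q(F, s) = ((4 + 2*s) + s)*(-2) = (4 + 3*s)*(-2) = -8 - 6*s)
sqrt(19 + q(0, w(-1, -3))) + 14*47 = sqrt(19 + (-8 - 6*(-1))) + 14*47 = sqrt(19 + (-8 + 6)) + 658 = sqrt(19 - 2) + 658 = sqrt(17) + 658 = 658 + sqrt(17)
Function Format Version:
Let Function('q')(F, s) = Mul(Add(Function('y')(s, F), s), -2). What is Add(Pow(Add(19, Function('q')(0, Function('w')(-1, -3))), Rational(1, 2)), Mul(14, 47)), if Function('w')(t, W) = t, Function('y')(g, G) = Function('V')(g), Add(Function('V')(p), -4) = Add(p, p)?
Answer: Add(658, Pow(17, Rational(1, 2))) ≈ 662.12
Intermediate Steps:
Function('V')(p) = Add(4, Mul(2, p)) (Function('V')(p) = Add(4, Add(p, p)) = Add(4, Mul(2, p)))
Function('y')(g, G) = Add(4, Mul(2, g))
Function('q')(F, s) = Add(-8, Mul(-6, s)) (Function('q')(F, s) = Mul(Add(Add(4, Mul(2, s)), s), -2) = Mul(Add(4, Mul(3, s)), -2) = Add(-8, Mul(-6, s)))
Add(Pow(Add(19, Function('q')(0, Function('w')(-1, -3))), Rational(1, 2)), Mul(14, 47)) = Add(Pow(Add(19, Add(-8, Mul(-6, -1))), Rational(1, 2)), Mul(14, 47)) = Add(Pow(Add(19, Add(-8, 6)), Rational(1, 2)), 658) = Add(Pow(Add(19, -2), Rational(1, 2)), 658) = Add(Pow(17, Rational(1, 2)), 658) = Add(658, Pow(17, Rational(1, 2)))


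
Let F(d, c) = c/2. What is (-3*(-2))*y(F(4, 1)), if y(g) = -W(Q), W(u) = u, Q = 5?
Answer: -30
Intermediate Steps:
F(d, c) = c/2 (F(d, c) = c*(½) = c/2)
y(g) = -5 (y(g) = -1*5 = -5)
(-3*(-2))*y(F(4, 1)) = -3*(-2)*(-5) = 6*(-5) = -30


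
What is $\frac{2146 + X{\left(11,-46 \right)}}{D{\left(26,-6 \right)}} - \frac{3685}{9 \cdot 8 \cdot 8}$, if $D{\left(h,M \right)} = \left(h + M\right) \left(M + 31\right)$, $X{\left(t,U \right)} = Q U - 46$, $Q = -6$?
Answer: $- \frac{118481}{72000} \approx -1.6456$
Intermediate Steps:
$X{\left(t,U \right)} = -46 - 6 U$ ($X{\left(t,U \right)} = - 6 U - 46 = -46 - 6 U$)
$D{\left(h,M \right)} = \left(31 + M\right) \left(M + h\right)$ ($D{\left(h,M \right)} = \left(M + h\right) \left(31 + M\right) = \left(31 + M\right) \left(M + h\right)$)
$\frac{2146 + X{\left(11,-46 \right)}}{D{\left(26,-6 \right)}} - \frac{3685}{9 \cdot 8 \cdot 8} = \frac{2146 - -230}{\left(-6\right)^{2} + 31 \left(-6\right) + 31 \cdot 26 - 156} - \frac{3685}{9 \cdot 8 \cdot 8} = \frac{2146 + \left(-46 + 276\right)}{36 - 186 + 806 - 156} - \frac{3685}{72 \cdot 8} = \frac{2146 + 230}{500} - \frac{3685}{576} = 2376 \cdot \frac{1}{500} - \frac{3685}{576} = \frac{594}{125} - \frac{3685}{576} = - \frac{118481}{72000}$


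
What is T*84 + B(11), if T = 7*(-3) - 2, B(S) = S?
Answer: -1921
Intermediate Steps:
T = -23 (T = -21 - 2 = -23)
T*84 + B(11) = -23*84 + 11 = -1932 + 11 = -1921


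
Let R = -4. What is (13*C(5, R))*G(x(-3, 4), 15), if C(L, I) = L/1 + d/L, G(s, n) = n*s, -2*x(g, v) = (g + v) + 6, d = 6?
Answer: -8463/2 ≈ -4231.5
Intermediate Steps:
x(g, v) = -3 - g/2 - v/2 (x(g, v) = -((g + v) + 6)/2 = -(6 + g + v)/2 = -3 - g/2 - v/2)
C(L, I) = L + 6/L (C(L, I) = L/1 + 6/L = L*1 + 6/L = L + 6/L)
(13*C(5, R))*G(x(-3, 4), 15) = (13*(5 + 6/5))*(15*(-3 - ½*(-3) - ½*4)) = (13*(5 + 6*(⅕)))*(15*(-3 + 3/2 - 2)) = (13*(5 + 6/5))*(15*(-7/2)) = (13*(31/5))*(-105/2) = (403/5)*(-105/2) = -8463/2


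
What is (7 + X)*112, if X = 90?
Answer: 10864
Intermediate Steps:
(7 + X)*112 = (7 + 90)*112 = 97*112 = 10864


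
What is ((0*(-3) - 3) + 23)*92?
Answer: 1840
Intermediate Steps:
((0*(-3) - 3) + 23)*92 = ((0 - 3) + 23)*92 = (-3 + 23)*92 = 20*92 = 1840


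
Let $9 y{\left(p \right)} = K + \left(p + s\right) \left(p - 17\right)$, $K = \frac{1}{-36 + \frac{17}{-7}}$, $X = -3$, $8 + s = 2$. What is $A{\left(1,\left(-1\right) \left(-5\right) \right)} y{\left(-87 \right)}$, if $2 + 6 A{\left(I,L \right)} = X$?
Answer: $- \frac{13008805}{14526} \approx -895.55$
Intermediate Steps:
$s = -6$ ($s = -8 + 2 = -6$)
$A{\left(I,L \right)} = - \frac{5}{6}$ ($A{\left(I,L \right)} = - \frac{1}{3} + \frac{1}{6} \left(-3\right) = - \frac{1}{3} - \frac{1}{2} = - \frac{5}{6}$)
$K = - \frac{7}{269}$ ($K = \frac{1}{-36 + 17 \left(- \frac{1}{7}\right)} = \frac{1}{-36 - \frac{17}{7}} = \frac{1}{- \frac{269}{7}} = - \frac{7}{269} \approx -0.026022$)
$y{\left(p \right)} = - \frac{7}{2421} + \frac{\left(-17 + p\right) \left(-6 + p\right)}{9}$ ($y{\left(p \right)} = \frac{- \frac{7}{269} + \left(p - 6\right) \left(p - 17\right)}{9} = \frac{- \frac{7}{269} + \left(-6 + p\right) \left(-17 + p\right)}{9} = \frac{- \frac{7}{269} + \left(-17 + p\right) \left(-6 + p\right)}{9} = - \frac{7}{2421} + \frac{\left(-17 + p\right) \left(-6 + p\right)}{9}$)
$A{\left(1,\left(-1\right) \left(-5\right) \right)} y{\left(-87 \right)} = - \frac{5 \left(\frac{27431}{2421} - - \frac{667}{3} + \frac{\left(-87\right)^{2}}{9}\right)}{6} = - \frac{5 \left(\frac{27431}{2421} + \frac{667}{3} + \frac{1}{9} \cdot 7569\right)}{6} = - \frac{5 \left(\frac{27431}{2421} + \frac{667}{3} + 841\right)}{6} = \left(- \frac{5}{6}\right) \frac{2601761}{2421} = - \frac{13008805}{14526}$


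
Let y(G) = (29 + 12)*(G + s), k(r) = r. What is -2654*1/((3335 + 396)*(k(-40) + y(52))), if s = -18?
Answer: -1327/2525887 ≈ -0.00052536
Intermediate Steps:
y(G) = -738 + 41*G (y(G) = (29 + 12)*(G - 18) = 41*(-18 + G) = -738 + 41*G)
-2654*1/((3335 + 396)*(k(-40) + y(52))) = -2654*1/((-40 + (-738 + 41*52))*(3335 + 396)) = -2654*1/(3731*(-40 + (-738 + 2132))) = -2654*1/(3731*(-40 + 1394)) = -2654/(1354*3731) = -2654/5051774 = -2654*1/5051774 = -1327/2525887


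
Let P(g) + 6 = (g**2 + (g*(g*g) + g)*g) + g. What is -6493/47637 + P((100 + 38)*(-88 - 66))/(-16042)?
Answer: -4858627887962696730824/382096377 ≈ -1.2716e+13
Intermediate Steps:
P(g) = -6 + g + g**2 + g*(g + g**3) (P(g) = -6 + ((g**2 + (g*(g*g) + g)*g) + g) = -6 + ((g**2 + (g*g**2 + g)*g) + g) = -6 + ((g**2 + (g**3 + g)*g) + g) = -6 + ((g**2 + (g + g**3)*g) + g) = -6 + ((g**2 + g*(g + g**3)) + g) = -6 + (g + g**2 + g*(g + g**3)) = -6 + g + g**2 + g*(g + g**3))
-6493/47637 + P((100 + 38)*(-88 - 66))/(-16042) = -6493/47637 + (-6 + (100 + 38)*(-88 - 66) + ((100 + 38)*(-88 - 66))**4 + 2*((100 + 38)*(-88 - 66))**2)/(-16042) = -6493*1/47637 + (-6 + 138*(-154) + (138*(-154))**4 + 2*(138*(-154))**2)*(-1/16042) = -6493/47637 + (-6 - 21252 + (-21252)**4 + 2*(-21252)**2)*(-1/16042) = -6493/47637 + (-6 - 21252 + 203985467869430016 + 2*451647504)*(-1/16042) = -6493/47637 + (-6 - 21252 + 203985467869430016 + 903295008)*(-1/16042) = -6493/47637 + 203985468772703766*(-1/16042) = -6493/47637 - 101992734386351883/8021 = -4858627887962696730824/382096377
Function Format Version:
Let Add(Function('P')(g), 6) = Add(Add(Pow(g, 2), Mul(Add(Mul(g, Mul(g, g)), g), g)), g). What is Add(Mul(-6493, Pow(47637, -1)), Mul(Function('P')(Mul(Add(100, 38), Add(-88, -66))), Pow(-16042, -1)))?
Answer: Rational(-4858627887962696730824, 382096377) ≈ -1.2716e+13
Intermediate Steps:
Function('P')(g) = Add(-6, g, Pow(g, 2), Mul(g, Add(g, Pow(g, 3)))) (Function('P')(g) = Add(-6, Add(Add(Pow(g, 2), Mul(Add(Mul(g, Mul(g, g)), g), g)), g)) = Add(-6, Add(Add(Pow(g, 2), Mul(Add(Mul(g, Pow(g, 2)), g), g)), g)) = Add(-6, Add(Add(Pow(g, 2), Mul(Add(Pow(g, 3), g), g)), g)) = Add(-6, Add(Add(Pow(g, 2), Mul(Add(g, Pow(g, 3)), g)), g)) = Add(-6, Add(Add(Pow(g, 2), Mul(g, Add(g, Pow(g, 3)))), g)) = Add(-6, Add(g, Pow(g, 2), Mul(g, Add(g, Pow(g, 3))))) = Add(-6, g, Pow(g, 2), Mul(g, Add(g, Pow(g, 3)))))
Add(Mul(-6493, Pow(47637, -1)), Mul(Function('P')(Mul(Add(100, 38), Add(-88, -66))), Pow(-16042, -1))) = Add(Mul(-6493, Pow(47637, -1)), Mul(Add(-6, Mul(Add(100, 38), Add(-88, -66)), Pow(Mul(Add(100, 38), Add(-88, -66)), 4), Mul(2, Pow(Mul(Add(100, 38), Add(-88, -66)), 2))), Pow(-16042, -1))) = Add(Mul(-6493, Rational(1, 47637)), Mul(Add(-6, Mul(138, -154), Pow(Mul(138, -154), 4), Mul(2, Pow(Mul(138, -154), 2))), Rational(-1, 16042))) = Add(Rational(-6493, 47637), Mul(Add(-6, -21252, Pow(-21252, 4), Mul(2, Pow(-21252, 2))), Rational(-1, 16042))) = Add(Rational(-6493, 47637), Mul(Add(-6, -21252, 203985467869430016, Mul(2, 451647504)), Rational(-1, 16042))) = Add(Rational(-6493, 47637), Mul(Add(-6, -21252, 203985467869430016, 903295008), Rational(-1, 16042))) = Add(Rational(-6493, 47637), Mul(203985468772703766, Rational(-1, 16042))) = Add(Rational(-6493, 47637), Rational(-101992734386351883, 8021)) = Rational(-4858627887962696730824, 382096377)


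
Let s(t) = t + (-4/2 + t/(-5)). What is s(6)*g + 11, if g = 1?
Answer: 69/5 ≈ 13.800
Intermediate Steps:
s(t) = -2 + 4*t/5 (s(t) = t + (-4*1/2 + t*(-1/5)) = t + (-2 - t/5) = -2 + 4*t/5)
s(6)*g + 11 = (-2 + (4/5)*6)*1 + 11 = (-2 + 24/5)*1 + 11 = (14/5)*1 + 11 = 14/5 + 11 = 69/5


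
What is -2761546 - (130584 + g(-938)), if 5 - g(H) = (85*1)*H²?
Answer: 71894605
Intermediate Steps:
g(H) = 5 - 85*H² (g(H) = 5 - 85*1*H² = 5 - 85*H²)
-2761546 - (130584 + g(-938)) = -2761546 - (130584 + (5 - 85*(-938)²)) = -2761546 - (130584 + (5 - 85*879844)) = -2761546 - (130584 + (5 - 74786740)) = -2761546 - (130584 - 74786735) = -2761546 - 1*(-74656151) = -2761546 + 74656151 = 71894605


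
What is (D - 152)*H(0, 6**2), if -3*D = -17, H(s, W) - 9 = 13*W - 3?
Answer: -69362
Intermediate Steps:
H(s, W) = 6 + 13*W (H(s, W) = 9 + (13*W - 3) = 9 + (-3 + 13*W) = 6 + 13*W)
D = 17/3 (D = -1/3*(-17) = 17/3 ≈ 5.6667)
(D - 152)*H(0, 6**2) = (17/3 - 152)*(6 + 13*6**2) = -439*(6 + 13*36)/3 = -439*(6 + 468)/3 = -439/3*474 = -69362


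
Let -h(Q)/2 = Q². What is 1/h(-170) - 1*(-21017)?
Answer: 1214782599/57800 ≈ 21017.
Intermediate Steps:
h(Q) = -2*Q²
1/h(-170) - 1*(-21017) = 1/(-2*(-170)²) - 1*(-21017) = 1/(-2*28900) + 21017 = 1/(-57800) + 21017 = -1/57800 + 21017 = 1214782599/57800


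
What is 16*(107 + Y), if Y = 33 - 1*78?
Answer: 992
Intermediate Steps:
Y = -45 (Y = 33 - 78 = -45)
16*(107 + Y) = 16*(107 - 45) = 16*62 = 992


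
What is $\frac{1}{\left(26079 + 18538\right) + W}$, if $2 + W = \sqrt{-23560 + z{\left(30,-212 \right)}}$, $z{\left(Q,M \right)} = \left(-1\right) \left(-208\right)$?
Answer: $\frac{44615}{1990521577} - \frac{2 i \sqrt{5838}}{1990521577} \approx 2.2414 \cdot 10^{-5} - 7.6771 \cdot 10^{-8} i$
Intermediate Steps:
$z{\left(Q,M \right)} = 208$
$W = -2 + 2 i \sqrt{5838}$ ($W = -2 + \sqrt{-23560 + 208} = -2 + \sqrt{-23352} = -2 + 2 i \sqrt{5838} \approx -2.0 + 152.81 i$)
$\frac{1}{\left(26079 + 18538\right) + W} = \frac{1}{\left(26079 + 18538\right) - \left(2 - 2 i \sqrt{5838}\right)} = \frac{1}{44617 - \left(2 - 2 i \sqrt{5838}\right)} = \frac{1}{44615 + 2 i \sqrt{5838}}$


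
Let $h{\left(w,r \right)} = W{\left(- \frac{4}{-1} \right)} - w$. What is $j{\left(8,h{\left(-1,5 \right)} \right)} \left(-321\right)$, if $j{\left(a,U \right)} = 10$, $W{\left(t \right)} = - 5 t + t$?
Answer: $-3210$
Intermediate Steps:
$W{\left(t \right)} = - 4 t$
$h{\left(w,r \right)} = -16 - w$ ($h{\left(w,r \right)} = - 4 \left(- \frac{4}{-1}\right) - w = - 4 \left(\left(-4\right) \left(-1\right)\right) - w = \left(-4\right) 4 - w = -16 - w$)
$j{\left(8,h{\left(-1,5 \right)} \right)} \left(-321\right) = 10 \left(-321\right) = -3210$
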